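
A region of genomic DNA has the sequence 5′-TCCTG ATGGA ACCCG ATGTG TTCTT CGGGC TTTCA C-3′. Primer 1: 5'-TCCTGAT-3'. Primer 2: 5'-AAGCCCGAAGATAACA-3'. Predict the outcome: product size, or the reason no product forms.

No product — primer 2 has no binding site in the template.

Primer 2 (AAGCCCGAAGATAACA) does not match the top strand, and its reverse complement TGTTATCTTCGGGCTT does not match either.
With no annealing site for primer 2, no amplification occurs.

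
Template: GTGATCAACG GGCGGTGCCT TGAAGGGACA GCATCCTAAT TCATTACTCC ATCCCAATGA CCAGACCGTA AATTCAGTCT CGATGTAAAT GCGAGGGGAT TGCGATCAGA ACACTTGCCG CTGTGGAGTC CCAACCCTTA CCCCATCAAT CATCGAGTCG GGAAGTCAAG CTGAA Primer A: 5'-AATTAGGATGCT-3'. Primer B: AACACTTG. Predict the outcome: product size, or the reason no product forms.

No product — the primers' 3' ends point away from each other.

Primer A (AATTAGGATGCT) has reverse complement AGCATCCTAATT, which matches the top strand at positions 30–41; primer A anneals to the top strand there with its 3' end pointing upstream toward position 30.
Primer B (AACACTTG) matches the top strand directly at positions 110–117; it anneals to the bottom strand with its 3' end pointing downstream toward position 117.
The 3' ends diverge (primer A extends toward position 1, primer B toward position 175), so the primers never converge on a shared product.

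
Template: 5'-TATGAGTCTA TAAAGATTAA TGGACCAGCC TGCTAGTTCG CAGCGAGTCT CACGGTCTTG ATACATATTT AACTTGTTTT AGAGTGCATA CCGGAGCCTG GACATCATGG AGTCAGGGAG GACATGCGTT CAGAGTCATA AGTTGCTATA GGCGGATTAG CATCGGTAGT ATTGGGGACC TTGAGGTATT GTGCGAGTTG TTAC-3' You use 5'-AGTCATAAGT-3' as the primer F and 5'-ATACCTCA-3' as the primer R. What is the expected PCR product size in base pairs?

Scanning the template, AGTCATAAGT occurs at positions 134–143; this primer anneals to the bottom strand there with its 3' end pointing downstream.
The reverse primer's reverse complement is TGAGGTAT, which matches the template at positions 182–189.
The product runs from position 134 to position 189, so its length is 189 − 134 + 1 = 56 bp.

56 bp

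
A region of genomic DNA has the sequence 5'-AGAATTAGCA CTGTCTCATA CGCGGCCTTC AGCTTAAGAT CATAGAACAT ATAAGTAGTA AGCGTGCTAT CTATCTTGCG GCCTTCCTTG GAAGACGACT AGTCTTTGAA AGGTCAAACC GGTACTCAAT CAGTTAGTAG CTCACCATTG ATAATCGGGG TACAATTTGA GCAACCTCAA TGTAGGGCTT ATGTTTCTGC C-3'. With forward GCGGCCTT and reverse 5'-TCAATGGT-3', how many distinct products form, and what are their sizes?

Two products: 130 bp, 74 bp

The forward primer GCGGCCTT matches the top strand at positions 22–29, 78–85.
The reverse primer's reverse complement is ACCATTGA, matching at positions 144–151.
Each forward site pairs with the reverse site to give a product ending at position 151: sizes 130, 74 bp.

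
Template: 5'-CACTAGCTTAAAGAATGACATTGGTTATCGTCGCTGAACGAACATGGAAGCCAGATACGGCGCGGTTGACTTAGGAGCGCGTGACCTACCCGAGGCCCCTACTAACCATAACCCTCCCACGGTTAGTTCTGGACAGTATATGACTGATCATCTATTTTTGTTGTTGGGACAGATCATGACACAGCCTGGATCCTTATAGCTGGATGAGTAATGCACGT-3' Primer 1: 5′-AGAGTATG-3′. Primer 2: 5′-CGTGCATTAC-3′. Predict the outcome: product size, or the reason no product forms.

No product — primer 1 has no binding site in the template.

Primer 1 (AGAGTATG) does not match the top strand, and its reverse complement CATACTCT does not match either.
With no annealing site for primer 1, no amplification occurs.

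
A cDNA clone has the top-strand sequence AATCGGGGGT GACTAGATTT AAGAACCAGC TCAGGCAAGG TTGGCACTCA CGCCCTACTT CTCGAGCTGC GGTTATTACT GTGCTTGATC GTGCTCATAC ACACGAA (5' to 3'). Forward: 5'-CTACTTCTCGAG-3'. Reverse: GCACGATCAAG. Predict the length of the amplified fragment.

The forward primer matches the template at positions 55–66.
The reverse primer's reverse complement is CTTGATCGTGC, which matches the template at positions 84–94.
Amplicon spans positions 55–94: 40 bp.

40 bp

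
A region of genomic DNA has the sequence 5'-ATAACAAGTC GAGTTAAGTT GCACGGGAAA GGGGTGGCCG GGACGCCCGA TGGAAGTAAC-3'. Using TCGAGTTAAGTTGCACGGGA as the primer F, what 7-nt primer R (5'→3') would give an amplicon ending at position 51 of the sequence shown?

5'-ATCGGGC-3'

The forward primer binds at positions 9–28; the product's 3' end on the top strand is position 51.
The reverse primer anneals to the top strand over positions 45–51, i.e. to GCCCGAT.
Its sequence written 5'→3' is the reverse complement: ATCGGGC.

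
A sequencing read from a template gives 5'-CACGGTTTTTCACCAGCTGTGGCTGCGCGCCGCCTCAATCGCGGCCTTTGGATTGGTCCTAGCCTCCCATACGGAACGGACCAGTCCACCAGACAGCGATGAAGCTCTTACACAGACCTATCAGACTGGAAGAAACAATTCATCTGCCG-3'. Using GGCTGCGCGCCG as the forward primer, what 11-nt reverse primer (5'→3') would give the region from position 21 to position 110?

The product's 3' end on the top strand is position 110.
The reverse primer anneals to the top strand over positions 100–110, i.e. to TGAAGCTCTTA.
Its sequence written 5'→3' is the reverse complement: TAAGAGCTTCA.

5'-TAAGAGCTTCA-3'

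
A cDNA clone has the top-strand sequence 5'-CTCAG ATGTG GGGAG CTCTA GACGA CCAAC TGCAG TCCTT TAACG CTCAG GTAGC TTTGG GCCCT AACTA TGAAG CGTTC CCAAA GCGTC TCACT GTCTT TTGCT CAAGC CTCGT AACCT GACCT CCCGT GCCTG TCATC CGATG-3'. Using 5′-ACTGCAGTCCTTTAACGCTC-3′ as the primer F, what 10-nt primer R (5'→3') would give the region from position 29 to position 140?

5'-GATGACAGGC-3'

The product's 3' end on the top strand is position 140.
The reverse primer anneals to the top strand over positions 131–140, i.e. to GCCTGTCATC.
Its sequence written 5'→3' is the reverse complement: GATGACAGGC.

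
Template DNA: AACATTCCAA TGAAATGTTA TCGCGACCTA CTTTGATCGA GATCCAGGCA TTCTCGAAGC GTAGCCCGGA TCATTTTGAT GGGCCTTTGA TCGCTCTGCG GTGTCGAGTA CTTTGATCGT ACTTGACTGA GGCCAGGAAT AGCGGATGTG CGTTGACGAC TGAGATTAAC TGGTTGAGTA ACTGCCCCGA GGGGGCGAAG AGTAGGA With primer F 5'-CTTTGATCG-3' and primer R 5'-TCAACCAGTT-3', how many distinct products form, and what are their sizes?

Three products: 147 bp, 93 bp, 67 bp

The forward primer CTTTGATCG matches the top strand at positions 31–39, 85–93, 111–119.
The reverse primer's reverse complement is AACTGGTTGA, matching at positions 168–177.
Each forward site pairs with the reverse site to give a product ending at position 177: sizes 147, 93, 67 bp.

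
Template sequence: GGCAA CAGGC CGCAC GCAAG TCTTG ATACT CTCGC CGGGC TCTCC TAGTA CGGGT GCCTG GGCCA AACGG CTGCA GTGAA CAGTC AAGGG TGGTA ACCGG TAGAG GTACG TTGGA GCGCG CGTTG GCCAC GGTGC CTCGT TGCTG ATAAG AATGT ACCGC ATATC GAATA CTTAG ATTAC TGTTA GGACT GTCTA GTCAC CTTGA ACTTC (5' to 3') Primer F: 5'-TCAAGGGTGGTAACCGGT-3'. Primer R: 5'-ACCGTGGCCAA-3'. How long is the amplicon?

50 bp

The forward primer matches the template at positions 84–101.
The reverse primer's reverse complement is TTGGCCACGGT, which matches the template at positions 123–133.
Product length = (reverse-primer end) − (forward-primer start) + 1 = 133 − 84 + 1 = 50 bp.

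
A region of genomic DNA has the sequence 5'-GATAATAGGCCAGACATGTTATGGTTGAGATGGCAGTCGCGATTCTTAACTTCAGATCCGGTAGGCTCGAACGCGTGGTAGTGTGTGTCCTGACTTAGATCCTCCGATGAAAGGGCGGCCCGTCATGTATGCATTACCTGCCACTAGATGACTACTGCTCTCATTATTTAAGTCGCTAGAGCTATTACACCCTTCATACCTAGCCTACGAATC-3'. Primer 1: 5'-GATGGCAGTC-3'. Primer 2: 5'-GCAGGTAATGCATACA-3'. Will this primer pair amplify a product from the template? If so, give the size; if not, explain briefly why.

Yes — a 113 bp product.

Primer 1 (GATGGCAGTC) matches the top strand at positions 29–38; it acts as a forward primer.
Primer 2's reverse complement is TGTATGCATTACCTGC, matching the top strand at positions 126–141; it acts as a reverse primer.
The 3' ends face each other across positions 29–141, giving a 113 bp product.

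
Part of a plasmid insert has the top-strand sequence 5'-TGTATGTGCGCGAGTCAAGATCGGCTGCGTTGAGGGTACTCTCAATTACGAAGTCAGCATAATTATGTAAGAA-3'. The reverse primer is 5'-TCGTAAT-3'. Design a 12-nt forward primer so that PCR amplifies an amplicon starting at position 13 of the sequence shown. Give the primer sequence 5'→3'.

The reverse primer's reverse complement ATTACGA matches the template at positions 45–51; the product starts at position 13.
The forward primer is identical to the top strand over positions 13–24: AGTCAAGATCGG.

5'-AGTCAAGATCGG-3'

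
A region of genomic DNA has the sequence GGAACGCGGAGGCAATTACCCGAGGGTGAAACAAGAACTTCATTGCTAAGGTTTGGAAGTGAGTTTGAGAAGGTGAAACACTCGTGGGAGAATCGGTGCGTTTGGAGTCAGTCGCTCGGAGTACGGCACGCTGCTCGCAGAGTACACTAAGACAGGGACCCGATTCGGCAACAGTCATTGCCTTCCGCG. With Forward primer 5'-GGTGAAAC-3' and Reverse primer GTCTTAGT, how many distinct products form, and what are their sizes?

The forward primer GGTGAAAC matches the top strand at positions 25–32, 72–79.
The reverse primer's reverse complement is ACTAAGAC, matching at positions 146–153.
Each forward site pairs with the reverse site to give a product ending at position 153: sizes 129, 82 bp.

Two products: 129 bp, 82 bp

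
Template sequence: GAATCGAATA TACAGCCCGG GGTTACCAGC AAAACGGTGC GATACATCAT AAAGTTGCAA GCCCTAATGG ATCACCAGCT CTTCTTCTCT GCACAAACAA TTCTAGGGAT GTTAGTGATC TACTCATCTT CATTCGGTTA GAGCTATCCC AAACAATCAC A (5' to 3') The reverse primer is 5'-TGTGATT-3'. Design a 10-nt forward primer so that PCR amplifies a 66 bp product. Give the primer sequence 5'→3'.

5'-AACAATTCTA-3'

The reverse primer's reverse complement AATCACA matches the template at positions 155–161, so the product ends at position 161.
A 66 bp product then starts at position 161 − 66 + 1 = 96.
The forward primer is identical to the top strand there: AACAATTCTA.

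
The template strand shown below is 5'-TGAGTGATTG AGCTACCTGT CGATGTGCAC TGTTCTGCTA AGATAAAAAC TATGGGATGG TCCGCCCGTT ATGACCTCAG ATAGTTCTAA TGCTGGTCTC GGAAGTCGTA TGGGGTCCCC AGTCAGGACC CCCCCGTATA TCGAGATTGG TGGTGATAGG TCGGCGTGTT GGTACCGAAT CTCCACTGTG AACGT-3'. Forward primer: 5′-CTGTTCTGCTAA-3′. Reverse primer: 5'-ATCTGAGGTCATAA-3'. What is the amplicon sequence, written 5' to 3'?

Forward primer CTGTTCTGCTAA is found on the top strand at positions 30–41.
Reverse complement of the reverse primer: TTATGACCTCAGAT. This occurs on the top strand at positions 69–82.
The product is the template from position 30 through 82 (53 bp).

5'-CTGTTCTGCTAAGATAAAAACTATGGGATGGTCCGCCCGTTATGACCTCAGAT-3'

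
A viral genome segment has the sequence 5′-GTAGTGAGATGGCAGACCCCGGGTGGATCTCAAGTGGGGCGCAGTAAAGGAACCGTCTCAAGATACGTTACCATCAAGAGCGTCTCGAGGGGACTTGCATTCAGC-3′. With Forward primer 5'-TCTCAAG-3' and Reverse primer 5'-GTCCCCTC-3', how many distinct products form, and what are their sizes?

Two products: 67 bp, 39 bp

The forward primer TCTCAAG matches the top strand at positions 28–34, 56–62.
The reverse primer's reverse complement is GAGGGGAC, matching at positions 87–94.
Each forward site pairs with the reverse site to give a product ending at position 94: sizes 67, 39 bp.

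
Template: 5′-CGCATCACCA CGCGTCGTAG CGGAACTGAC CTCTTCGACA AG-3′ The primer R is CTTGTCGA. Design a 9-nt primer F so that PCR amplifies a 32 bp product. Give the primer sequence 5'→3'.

The reverse primer's reverse complement TCGACAAG matches the template at positions 35–42, so the product ends at position 42.
A 32 bp product then starts at position 42 − 32 + 1 = 11.
The forward primer is identical to the top strand there: CGCGTCGTA.

5'-CGCGTCGTA-3'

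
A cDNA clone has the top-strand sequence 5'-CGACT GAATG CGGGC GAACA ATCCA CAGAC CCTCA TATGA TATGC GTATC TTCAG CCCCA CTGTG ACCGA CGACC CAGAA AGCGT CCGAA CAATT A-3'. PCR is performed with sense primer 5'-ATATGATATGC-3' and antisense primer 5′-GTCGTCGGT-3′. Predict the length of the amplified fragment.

Scanning the template, ATATGATATGC occurs at positions 35–45; this primer anneals to the bottom strand there with its 3' end pointing downstream.
Taking the reverse complement of GTCGTCGGT gives ACCGACGAC, found at positions 66–74 on the template; the primer anneals here to the top strand with its 3' end pointing upstream.
The product runs from position 35 to position 74, so its length is 74 − 35 + 1 = 40 bp.

40 bp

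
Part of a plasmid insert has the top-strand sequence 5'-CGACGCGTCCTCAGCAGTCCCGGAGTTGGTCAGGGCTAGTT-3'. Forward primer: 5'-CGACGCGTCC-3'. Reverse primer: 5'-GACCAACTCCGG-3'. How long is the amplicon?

31 bp

The forward primer matches the template at positions 1–10.
Reverse complement of the reverse primer: CCGGAGTTGGTC. This occurs on the top strand at positions 20–31.
The product runs from position 1 to position 31, so its length is 31 − 1 + 1 = 31 bp.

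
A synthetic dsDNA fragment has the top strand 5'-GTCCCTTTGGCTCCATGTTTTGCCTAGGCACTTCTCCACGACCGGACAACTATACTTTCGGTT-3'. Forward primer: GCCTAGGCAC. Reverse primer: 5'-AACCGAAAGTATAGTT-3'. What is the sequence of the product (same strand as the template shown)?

Forward primer GCCTAGGCAC is found on the top strand at positions 22–31.
Taking the reverse complement of AACCGAAAGTATAGTT gives AACTATACTTTCGGTT, found at positions 48–63 on the template; the primer anneals here to the top strand with its 3' end pointing upstream.
The product is the template from position 22 through 63 (42 bp).

5'-GCCTAGGCACTTCTCCACGACCGGACAACTATACTTTCGGTT-3'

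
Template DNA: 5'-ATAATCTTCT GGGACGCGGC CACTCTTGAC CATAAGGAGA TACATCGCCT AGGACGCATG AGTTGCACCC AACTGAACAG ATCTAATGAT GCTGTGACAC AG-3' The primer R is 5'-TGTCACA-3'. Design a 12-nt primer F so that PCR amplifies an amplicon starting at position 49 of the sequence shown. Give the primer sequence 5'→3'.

The reverse primer's reverse complement TGTGACA matches the template at positions 93–99; the product starts at position 49.
The forward primer is identical to the top strand over positions 49–60: CTAGGACGCATG.

5'-CTAGGACGCATG-3'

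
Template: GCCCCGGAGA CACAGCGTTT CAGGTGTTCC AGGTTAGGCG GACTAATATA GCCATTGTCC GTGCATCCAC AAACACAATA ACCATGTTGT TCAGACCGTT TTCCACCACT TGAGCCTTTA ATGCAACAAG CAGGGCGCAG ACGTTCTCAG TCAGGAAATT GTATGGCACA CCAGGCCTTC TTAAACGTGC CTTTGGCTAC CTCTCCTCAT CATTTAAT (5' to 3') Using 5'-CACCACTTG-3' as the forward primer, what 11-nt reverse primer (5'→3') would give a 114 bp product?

The forward primer binds at positions 104–112, so a 114 bp product ends at position 104 + 114 − 1 = 217.
The reverse primer anneals to the top strand over positions 207–217, i.e. to TCATCATTTAA.
Its sequence written 5'→3' is the reverse complement: TTAAATGATGA.

5'-TTAAATGATGA-3'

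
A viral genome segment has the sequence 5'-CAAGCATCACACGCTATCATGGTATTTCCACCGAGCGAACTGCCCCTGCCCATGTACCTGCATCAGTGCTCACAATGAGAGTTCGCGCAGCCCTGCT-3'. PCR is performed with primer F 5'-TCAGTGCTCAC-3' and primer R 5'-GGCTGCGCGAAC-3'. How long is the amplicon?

The forward primer matches the template at positions 63–73.
Taking the reverse complement of GGCTGCGCGAAC gives GTTCGCGCAGCC, found at positions 81–92 on the template; the primer anneals here to the top strand with its 3' end pointing upstream.
The product runs from position 63 to position 92, so its length is 92 − 63 + 1 = 30 bp.

30 bp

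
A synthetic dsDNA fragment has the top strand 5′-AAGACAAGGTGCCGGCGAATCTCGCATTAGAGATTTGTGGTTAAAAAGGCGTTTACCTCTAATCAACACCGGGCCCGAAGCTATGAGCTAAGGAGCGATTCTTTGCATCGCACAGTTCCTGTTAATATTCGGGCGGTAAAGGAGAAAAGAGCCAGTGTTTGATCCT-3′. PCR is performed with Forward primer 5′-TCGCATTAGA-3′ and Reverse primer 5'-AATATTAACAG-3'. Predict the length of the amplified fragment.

The forward primer matches the template at positions 22–31.
Reverse complement of the reverse primer: CTGTTAATATT. This occurs on the top strand at positions 119–129.
The product runs from position 22 to position 129, so its length is 129 − 22 + 1 = 108 bp.

108 bp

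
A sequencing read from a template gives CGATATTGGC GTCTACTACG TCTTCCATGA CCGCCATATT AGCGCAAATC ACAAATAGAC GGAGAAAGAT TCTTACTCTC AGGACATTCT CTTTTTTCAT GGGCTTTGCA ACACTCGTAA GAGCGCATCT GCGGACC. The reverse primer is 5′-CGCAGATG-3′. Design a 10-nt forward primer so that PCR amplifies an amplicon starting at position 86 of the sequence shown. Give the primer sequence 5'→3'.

The reverse primer's reverse complement CATCTGCG matches the template at positions 126–133; the product starts at position 86.
The forward primer is identical to the top strand over positions 86–95: ATTCTCTTTT.

5'-ATTCTCTTTT-3'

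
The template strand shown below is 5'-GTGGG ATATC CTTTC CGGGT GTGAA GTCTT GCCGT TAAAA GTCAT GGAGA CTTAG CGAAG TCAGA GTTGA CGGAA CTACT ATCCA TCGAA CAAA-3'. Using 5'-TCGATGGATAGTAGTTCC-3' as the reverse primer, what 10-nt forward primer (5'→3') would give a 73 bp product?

5'-GGGTGTGAAG-3'

The reverse primer's reverse complement GGAACTACTATCCATCGA matches the template at positions 72–89, so the product ends at position 89.
A 73 bp product then starts at position 89 − 73 + 1 = 17.
The forward primer is identical to the top strand there: GGGTGTGAAG.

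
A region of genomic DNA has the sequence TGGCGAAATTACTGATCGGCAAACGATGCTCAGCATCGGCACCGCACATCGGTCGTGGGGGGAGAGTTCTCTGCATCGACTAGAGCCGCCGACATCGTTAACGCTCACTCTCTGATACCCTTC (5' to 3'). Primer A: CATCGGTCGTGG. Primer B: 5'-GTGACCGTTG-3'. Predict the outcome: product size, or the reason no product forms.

No product — primer B has no binding site in the template.

Primer B (GTGACCGTTG) does not match the top strand, and its reverse complement CAACGGTCAC does not match either.
With no annealing site for primer B, no amplification occurs.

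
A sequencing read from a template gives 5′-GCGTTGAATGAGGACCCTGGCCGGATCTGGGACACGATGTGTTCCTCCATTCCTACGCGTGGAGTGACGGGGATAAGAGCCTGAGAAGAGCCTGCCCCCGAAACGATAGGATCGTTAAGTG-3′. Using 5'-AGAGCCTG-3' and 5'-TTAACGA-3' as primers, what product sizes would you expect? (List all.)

The forward primer AGAGCCTG matches the top strand at positions 76–83, 87–94.
The reverse primer's reverse complement is TCGTTAA, matching at positions 112–118.
Each forward site pairs with the reverse site to give a product ending at position 118: sizes 43, 32 bp.

43 bp, 32 bp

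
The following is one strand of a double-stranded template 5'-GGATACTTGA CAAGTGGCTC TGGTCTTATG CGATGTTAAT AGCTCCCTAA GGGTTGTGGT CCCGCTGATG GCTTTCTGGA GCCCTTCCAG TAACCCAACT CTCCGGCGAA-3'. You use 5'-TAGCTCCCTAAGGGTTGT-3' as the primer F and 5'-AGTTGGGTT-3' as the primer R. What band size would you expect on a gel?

61 bp

Scanning the template, TAGCTCCCTAAGGGTTGT occurs at positions 40–57; this primer anneals to the bottom strand there with its 3' end pointing downstream.
Reverse complement of the reverse primer: AACCCAACT. This occurs on the top strand at positions 92–100.
Amplicon spans positions 40–100: 61 bp.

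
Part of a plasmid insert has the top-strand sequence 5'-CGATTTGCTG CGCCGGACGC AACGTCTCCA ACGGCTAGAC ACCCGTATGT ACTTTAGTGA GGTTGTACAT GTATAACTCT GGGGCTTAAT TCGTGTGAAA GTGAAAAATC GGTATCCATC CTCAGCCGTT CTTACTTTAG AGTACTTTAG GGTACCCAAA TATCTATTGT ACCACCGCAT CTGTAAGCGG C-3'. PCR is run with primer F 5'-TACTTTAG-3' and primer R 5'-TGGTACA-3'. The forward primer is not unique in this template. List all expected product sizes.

125 bp, 42 bp, 32 bp

The forward primer TACTTTAG matches the top strand at positions 50–57, 133–140, 143–150.
The reverse primer's reverse complement is TGTACCA, matching at positions 168–174.
Each forward site pairs with the reverse site to give a product ending at position 174: sizes 125, 42, 32 bp.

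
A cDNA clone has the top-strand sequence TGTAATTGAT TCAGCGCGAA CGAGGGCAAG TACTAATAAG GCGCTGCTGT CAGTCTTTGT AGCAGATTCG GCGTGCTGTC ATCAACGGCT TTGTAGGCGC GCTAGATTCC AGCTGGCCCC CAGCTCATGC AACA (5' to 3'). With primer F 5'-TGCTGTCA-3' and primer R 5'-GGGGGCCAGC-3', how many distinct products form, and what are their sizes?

Two products: 77 bp, 48 bp

The forward primer TGCTGTCA matches the top strand at positions 45–52, 74–81.
The reverse primer's reverse complement is GCTGGCCCCC, matching at positions 112–121.
Each forward site pairs with the reverse site to give a product ending at position 121: sizes 77, 48 bp.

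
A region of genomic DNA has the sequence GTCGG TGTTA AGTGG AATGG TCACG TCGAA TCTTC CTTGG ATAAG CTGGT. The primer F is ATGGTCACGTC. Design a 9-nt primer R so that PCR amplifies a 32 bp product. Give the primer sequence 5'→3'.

5'-CAGCTTATC-3'

The forward primer binds at positions 17–27, so a 32 bp product ends at position 17 + 32 − 1 = 48.
The reverse primer anneals to the top strand over positions 40–48, i.e. to GATAAGCTG.
Its sequence written 5'→3' is the reverse complement: CAGCTTATC.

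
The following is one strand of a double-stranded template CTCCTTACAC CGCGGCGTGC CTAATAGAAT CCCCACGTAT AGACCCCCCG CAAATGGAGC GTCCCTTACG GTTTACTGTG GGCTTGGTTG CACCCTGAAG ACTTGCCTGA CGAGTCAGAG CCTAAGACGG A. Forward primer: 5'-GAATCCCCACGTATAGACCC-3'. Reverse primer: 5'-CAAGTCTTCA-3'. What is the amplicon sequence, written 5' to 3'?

5'-GAATCCCCACGTATAGACCCCCCGCAAATGGAGCGTCCCTTACGGTTTACTGTGGGCTTGGTTGCACCCTGAAGACTTG-3'

The forward primer matches the template at positions 27–46.
The reverse primer's reverse complement is TGAAGACTTG, which matches the template at positions 96–105.
The product is the template from position 27 through 105 (79 bp).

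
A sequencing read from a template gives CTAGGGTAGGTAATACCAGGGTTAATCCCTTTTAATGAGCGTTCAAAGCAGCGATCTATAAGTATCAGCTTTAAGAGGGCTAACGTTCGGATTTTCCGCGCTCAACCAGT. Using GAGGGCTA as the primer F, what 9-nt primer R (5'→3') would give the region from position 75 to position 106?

5'-GTTGAGCGC-3'

The product's 3' end on the top strand is position 106.
The reverse primer anneals to the top strand over positions 98–106, i.e. to GCGCTCAAC.
Its sequence written 5'→3' is the reverse complement: GTTGAGCGC.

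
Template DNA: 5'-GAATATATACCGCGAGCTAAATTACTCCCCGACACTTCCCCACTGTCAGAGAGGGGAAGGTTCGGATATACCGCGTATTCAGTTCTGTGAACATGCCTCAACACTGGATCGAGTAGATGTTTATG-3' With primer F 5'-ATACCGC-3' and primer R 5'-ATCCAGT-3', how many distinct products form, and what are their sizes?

Two products: 103 bp, 42 bp

The forward primer ATACCGC matches the top strand at positions 7–13, 68–74.
The reverse primer's reverse complement is ACTGGAT, matching at positions 103–109.
Each forward site pairs with the reverse site to give a product ending at position 109: sizes 103, 42 bp.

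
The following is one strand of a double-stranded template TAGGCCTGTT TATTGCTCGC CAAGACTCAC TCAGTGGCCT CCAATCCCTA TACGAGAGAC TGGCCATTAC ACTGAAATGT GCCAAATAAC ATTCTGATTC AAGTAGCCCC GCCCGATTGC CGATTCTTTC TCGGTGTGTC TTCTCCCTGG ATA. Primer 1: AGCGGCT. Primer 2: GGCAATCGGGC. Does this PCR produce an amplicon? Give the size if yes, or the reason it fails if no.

Primer 1 (AGCGGCT) does not match the top strand, and its reverse complement AGCCGCT does not match either.
With no annealing site for primer 1, no amplification occurs.

No product — primer 1 has no binding site in the template.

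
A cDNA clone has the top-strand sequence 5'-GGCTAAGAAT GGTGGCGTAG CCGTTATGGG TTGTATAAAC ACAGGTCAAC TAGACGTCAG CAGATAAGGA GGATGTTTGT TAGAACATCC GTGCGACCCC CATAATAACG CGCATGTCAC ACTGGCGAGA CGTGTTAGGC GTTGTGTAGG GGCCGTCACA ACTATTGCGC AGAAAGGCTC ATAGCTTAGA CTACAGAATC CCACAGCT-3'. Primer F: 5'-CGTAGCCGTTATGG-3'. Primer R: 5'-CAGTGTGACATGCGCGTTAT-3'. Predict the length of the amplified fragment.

Scanning the template, CGTAGCCGTTATGG occurs at positions 16–29; this primer anneals to the bottom strand there with its 3' end pointing downstream.
Taking the reverse complement of CAGTGTGACATGCGCGTTAT gives ATAACGCGCATGTCACACTG, found at positions 105–124 on the template; the primer anneals here to the top strand with its 3' end pointing upstream.
Amplicon spans positions 16–124: 109 bp.

109 bp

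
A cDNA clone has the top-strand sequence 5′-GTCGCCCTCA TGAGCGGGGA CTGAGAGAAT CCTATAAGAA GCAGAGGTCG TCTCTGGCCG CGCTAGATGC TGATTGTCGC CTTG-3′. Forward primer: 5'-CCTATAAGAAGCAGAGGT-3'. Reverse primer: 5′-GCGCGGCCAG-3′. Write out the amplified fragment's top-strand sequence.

Scanning the template, CCTATAAGAAGCAGAGGT occurs at positions 31–48; this primer anneals to the bottom strand there with its 3' end pointing downstream.
Reverse complement of the reverse primer: CTGGCCGCGC. This occurs on the top strand at positions 54–63.
The product is the template from position 31 through 63 (33 bp).

5'-CCTATAAGAAGCAGAGGTCGTCTCTGGCCGCGC-3'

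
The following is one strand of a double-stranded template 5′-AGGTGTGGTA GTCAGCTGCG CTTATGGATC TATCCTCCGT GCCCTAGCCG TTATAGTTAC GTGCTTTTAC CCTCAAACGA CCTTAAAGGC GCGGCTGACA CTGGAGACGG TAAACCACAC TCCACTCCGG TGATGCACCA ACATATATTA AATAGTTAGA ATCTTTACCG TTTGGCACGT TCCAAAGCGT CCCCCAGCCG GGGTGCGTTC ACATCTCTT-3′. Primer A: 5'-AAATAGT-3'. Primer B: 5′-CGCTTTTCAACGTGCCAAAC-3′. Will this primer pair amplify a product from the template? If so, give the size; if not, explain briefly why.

No product — primer B has no binding site in the template.

Primer B (CGCTTTTCAACGTGCCAAAC) does not match the top strand, and its reverse complement GTTTGGCACGTTGAAAAGCG does not match either.
With no annealing site for primer B, no amplification occurs.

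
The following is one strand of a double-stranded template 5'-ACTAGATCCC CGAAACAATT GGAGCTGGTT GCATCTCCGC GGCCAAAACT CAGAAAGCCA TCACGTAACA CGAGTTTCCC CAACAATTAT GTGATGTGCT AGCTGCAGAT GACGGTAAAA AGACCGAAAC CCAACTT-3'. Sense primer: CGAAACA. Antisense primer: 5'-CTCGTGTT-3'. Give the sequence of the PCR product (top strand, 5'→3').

5'-CGAAACAATTGGAGCTGGTTGCATCTCCGCGGCCAAAACTCAGAAAGCCATCACGTAACACGAG-3'

Scanning the template, CGAAACA occurs at positions 11–17; this primer anneals to the bottom strand there with its 3' end pointing downstream.
Taking the reverse complement of CTCGTGTT gives AACACGAG, found at positions 67–74 on the template; the primer anneals here to the top strand with its 3' end pointing upstream.
The product is the template from position 11 through 74 (64 bp).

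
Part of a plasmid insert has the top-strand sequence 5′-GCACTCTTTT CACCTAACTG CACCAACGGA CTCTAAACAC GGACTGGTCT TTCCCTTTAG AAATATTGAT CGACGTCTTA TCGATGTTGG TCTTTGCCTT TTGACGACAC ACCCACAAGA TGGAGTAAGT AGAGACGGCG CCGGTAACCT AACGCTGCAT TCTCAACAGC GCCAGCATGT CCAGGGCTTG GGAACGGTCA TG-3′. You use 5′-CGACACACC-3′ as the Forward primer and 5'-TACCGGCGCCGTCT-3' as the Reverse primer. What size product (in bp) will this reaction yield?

42 bp

Forward primer CGACACACC is found on the top strand at positions 105–113.
The reverse primer's reverse complement is AGACGGCGCCGGTA, which matches the template at positions 133–146.
The product runs from position 105 to position 146, so its length is 146 − 105 + 1 = 42 bp.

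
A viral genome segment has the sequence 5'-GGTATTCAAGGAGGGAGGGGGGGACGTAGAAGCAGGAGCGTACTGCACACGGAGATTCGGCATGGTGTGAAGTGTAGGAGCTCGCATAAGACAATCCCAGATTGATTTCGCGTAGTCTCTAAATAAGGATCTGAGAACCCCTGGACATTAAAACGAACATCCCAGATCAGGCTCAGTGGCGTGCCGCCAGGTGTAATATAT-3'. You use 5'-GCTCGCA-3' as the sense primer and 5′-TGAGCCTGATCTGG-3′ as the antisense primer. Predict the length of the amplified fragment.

Scanning the template, GCTCGCA occurs at positions 80–86; this primer anneals to the bottom strand there with its 3' end pointing downstream.
Reverse complement of the reverse primer: CCAGATCAGGCTCA. This occurs on the top strand at positions 162–175.
Product length = (reverse-primer end) − (forward-primer start) + 1 = 175 − 80 + 1 = 96 bp.

96 bp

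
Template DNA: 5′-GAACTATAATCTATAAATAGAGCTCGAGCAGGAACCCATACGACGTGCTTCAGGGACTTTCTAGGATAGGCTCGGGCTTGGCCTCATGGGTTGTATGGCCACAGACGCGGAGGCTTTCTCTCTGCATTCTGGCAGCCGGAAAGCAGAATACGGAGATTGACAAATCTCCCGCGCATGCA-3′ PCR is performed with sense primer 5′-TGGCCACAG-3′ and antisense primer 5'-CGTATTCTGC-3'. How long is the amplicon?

Forward primer TGGCCACAG is found on the top strand at positions 96–104.
The reverse primer's reverse complement is GCAGAATACG, which matches the template at positions 143–152.
Product length = (reverse-primer end) − (forward-primer start) + 1 = 152 − 96 + 1 = 57 bp.

57 bp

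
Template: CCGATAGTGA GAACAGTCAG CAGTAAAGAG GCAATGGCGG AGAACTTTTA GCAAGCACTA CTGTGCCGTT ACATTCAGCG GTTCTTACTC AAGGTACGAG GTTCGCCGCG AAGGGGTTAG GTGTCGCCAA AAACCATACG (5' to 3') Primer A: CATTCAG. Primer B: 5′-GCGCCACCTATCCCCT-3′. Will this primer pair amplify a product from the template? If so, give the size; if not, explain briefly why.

No product — primer B has no binding site in the template.

Primer B (GCGCCACCTATCCCCT) does not match the top strand, and its reverse complement AGGGGATAGGTGGCGC does not match either.
With no annealing site for primer B, no amplification occurs.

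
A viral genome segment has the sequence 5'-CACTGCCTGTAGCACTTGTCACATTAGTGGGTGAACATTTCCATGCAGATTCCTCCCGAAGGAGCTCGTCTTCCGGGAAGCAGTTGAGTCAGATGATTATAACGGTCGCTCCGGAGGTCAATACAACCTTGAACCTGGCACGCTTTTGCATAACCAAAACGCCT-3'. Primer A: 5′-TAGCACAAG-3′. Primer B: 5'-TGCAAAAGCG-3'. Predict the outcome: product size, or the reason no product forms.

Primer A (TAGCACAAG) does not match the top strand, and its reverse complement CTTGTGCTA does not match either.
With no annealing site for primer A, no amplification occurs.

No product — primer A has no binding site in the template.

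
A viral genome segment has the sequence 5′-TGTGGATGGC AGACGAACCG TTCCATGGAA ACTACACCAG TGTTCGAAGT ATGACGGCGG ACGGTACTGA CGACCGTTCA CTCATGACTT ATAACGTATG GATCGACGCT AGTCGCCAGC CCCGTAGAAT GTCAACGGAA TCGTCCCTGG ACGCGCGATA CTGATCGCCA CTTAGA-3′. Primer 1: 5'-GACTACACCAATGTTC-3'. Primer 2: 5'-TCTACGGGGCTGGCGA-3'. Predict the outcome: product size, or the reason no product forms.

Primer 1 (GACTACACCAATGTTC) does not match the top strand, and its reverse complement GAACATTGGTGTAGTC does not match either.
With no annealing site for primer 1, no amplification occurs.

No product — primer 1 has no binding site in the template.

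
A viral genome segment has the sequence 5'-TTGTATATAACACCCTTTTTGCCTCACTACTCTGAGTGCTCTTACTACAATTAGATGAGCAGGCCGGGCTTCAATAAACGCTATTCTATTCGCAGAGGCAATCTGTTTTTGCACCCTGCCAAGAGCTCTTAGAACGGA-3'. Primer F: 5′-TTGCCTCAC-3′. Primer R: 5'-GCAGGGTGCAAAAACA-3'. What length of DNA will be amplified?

101 bp

Scanning the template, TTGCCTCAC occurs at positions 19–27; this primer anneals to the bottom strand there with its 3' end pointing downstream.
Reverse complement of the reverse primer: TGTTTTTGCACCCTGC. This occurs on the top strand at positions 104–119.
The product runs from position 19 to position 119, so its length is 119 − 19 + 1 = 101 bp.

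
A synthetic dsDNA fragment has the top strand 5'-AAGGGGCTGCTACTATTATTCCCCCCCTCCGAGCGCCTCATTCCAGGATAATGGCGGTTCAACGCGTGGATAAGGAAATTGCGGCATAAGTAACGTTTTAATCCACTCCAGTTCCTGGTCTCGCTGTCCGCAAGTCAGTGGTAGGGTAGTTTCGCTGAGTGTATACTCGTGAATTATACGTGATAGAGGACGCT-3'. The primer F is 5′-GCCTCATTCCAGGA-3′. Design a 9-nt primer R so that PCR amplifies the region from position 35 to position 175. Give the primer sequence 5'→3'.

The product's 3' end on the top strand is position 175.
The reverse primer anneals to the top strand over positions 167–175, i.e. to TCGTGAATT.
Its sequence written 5'→3' is the reverse complement: AATTCACGA.

5'-AATTCACGA-3'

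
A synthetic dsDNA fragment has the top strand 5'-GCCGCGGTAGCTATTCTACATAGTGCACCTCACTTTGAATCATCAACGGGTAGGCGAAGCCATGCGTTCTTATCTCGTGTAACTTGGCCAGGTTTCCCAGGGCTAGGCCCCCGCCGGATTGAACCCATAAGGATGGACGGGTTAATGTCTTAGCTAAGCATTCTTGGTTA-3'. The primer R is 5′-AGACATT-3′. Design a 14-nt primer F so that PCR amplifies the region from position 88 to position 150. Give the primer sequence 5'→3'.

The reverse primer's reverse complement AATGTCT matches the template at positions 144–150; the product starts at position 88.
The forward primer is identical to the top strand over positions 88–101: CCAGGTTTCCCAGG.

5'-CCAGGTTTCCCAGG-3'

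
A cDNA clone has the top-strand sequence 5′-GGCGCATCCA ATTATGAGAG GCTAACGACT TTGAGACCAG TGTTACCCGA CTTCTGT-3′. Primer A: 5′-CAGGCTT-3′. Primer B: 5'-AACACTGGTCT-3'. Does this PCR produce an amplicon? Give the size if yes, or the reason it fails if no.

Primer A (CAGGCTT) does not match the top strand, and its reverse complement AAGCCTG does not match either.
With no annealing site for primer A, no amplification occurs.

No product — primer A has no binding site in the template.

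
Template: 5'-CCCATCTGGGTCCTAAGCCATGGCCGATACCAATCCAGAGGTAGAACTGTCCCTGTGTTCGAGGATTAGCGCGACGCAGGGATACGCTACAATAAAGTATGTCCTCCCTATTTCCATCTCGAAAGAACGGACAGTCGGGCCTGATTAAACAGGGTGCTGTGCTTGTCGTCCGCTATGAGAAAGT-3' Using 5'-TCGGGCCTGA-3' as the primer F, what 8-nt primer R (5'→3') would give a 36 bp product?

The forward primer binds at positions 135–144, so a 36 bp product ends at position 135 + 36 − 1 = 170.
The reverse primer anneals to the top strand over positions 163–170, i.e. to TTGTCGTC.
Its sequence written 5'→3' is the reverse complement: GACGACAA.

5'-GACGACAA-3'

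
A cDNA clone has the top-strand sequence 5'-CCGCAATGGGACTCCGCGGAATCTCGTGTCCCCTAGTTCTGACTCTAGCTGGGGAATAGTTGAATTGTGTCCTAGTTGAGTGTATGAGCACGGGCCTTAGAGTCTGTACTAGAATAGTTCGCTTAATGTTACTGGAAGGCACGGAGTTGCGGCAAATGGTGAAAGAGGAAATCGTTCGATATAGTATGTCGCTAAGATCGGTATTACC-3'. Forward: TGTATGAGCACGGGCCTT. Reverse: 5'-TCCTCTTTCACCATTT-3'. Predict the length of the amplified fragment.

89 bp

Forward primer TGTATGAGCACGGGCCTT is found on the top strand at positions 81–98.
Taking the reverse complement of TCCTCTTTCACCATTT gives AAATGGTGAAAGAGGA, found at positions 154–169 on the template; the primer anneals here to the top strand with its 3' end pointing upstream.
Amplicon spans positions 81–169: 89 bp.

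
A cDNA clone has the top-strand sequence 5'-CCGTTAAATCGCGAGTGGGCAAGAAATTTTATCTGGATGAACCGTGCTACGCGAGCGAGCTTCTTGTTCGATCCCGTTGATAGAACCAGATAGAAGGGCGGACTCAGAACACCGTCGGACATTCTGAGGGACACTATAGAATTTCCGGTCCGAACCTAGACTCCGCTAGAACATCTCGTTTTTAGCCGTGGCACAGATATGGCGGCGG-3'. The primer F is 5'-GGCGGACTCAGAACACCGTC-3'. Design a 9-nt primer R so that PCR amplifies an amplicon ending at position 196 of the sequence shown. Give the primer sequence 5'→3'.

The forward primer binds at positions 97–116; the product's 3' end on the top strand is position 196.
The reverse primer anneals to the top strand over positions 188–196, i.e. to GTGGCACAG.
Its sequence written 5'→3' is the reverse complement: CTGTGCCAC.

5'-CTGTGCCAC-3'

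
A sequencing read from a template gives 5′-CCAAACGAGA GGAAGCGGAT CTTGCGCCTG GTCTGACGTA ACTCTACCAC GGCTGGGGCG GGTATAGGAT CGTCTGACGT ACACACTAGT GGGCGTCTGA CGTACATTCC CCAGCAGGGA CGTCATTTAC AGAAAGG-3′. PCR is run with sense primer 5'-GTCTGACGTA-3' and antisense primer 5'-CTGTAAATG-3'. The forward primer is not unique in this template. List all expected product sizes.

The forward primer GTCTGACGTA matches the top strand at positions 31–40, 72–81, 95–104.
The reverse primer's reverse complement is CATTTACAG, matching at positions 124–132.
Each forward site pairs with the reverse site to give a product ending at position 132: sizes 102, 61, 38 bp.

102 bp, 61 bp, 38 bp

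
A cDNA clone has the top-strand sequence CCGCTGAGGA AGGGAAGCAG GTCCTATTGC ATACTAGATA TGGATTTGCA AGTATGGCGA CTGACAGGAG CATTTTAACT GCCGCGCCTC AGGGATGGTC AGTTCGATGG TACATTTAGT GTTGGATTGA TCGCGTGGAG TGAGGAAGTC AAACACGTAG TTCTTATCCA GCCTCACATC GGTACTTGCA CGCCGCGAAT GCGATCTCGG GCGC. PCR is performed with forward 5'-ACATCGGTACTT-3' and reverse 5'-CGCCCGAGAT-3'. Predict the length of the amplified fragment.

Scanning the template, ACATCGGTACTT occurs at positions 176–187; this primer anneals to the bottom strand there with its 3' end pointing downstream.
Reverse complement of the reverse primer: ATCTCGGGCG. This occurs on the top strand at positions 204–213.
Amplicon spans positions 176–213: 38 bp.

38 bp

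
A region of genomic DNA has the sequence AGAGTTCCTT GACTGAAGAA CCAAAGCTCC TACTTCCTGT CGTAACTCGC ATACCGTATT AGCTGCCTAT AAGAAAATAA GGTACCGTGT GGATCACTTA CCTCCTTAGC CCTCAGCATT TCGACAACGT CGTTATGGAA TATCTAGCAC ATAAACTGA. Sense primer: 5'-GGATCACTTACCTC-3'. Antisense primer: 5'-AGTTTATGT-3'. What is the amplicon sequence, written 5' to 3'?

Scanning the template, GGATCACTTACCTC occurs at positions 91–104; this primer anneals to the bottom strand there with its 3' end pointing downstream.
Reverse complement of the reverse primer: ACATAAACT. This occurs on the top strand at positions 149–157.
The product is the template from position 91 through 157 (67 bp).

5'-GGATCACTTACCTCCTTAGCCCTCAGCATTTCGACAACGTCGTTATGGAATATCTAGCACATAAACT-3'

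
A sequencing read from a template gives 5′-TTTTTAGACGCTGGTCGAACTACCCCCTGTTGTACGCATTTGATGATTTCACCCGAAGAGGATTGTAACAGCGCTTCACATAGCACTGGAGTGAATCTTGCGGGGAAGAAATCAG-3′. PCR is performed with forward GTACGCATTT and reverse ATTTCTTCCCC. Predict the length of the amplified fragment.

Forward primer GTACGCATTT is found on the top strand at positions 32–41.
Reverse complement of the reverse primer: GGGGAAGAAAT. This occurs on the top strand at positions 102–112.
Product length = (reverse-primer end) − (forward-primer start) + 1 = 112 − 32 + 1 = 81 bp.

81 bp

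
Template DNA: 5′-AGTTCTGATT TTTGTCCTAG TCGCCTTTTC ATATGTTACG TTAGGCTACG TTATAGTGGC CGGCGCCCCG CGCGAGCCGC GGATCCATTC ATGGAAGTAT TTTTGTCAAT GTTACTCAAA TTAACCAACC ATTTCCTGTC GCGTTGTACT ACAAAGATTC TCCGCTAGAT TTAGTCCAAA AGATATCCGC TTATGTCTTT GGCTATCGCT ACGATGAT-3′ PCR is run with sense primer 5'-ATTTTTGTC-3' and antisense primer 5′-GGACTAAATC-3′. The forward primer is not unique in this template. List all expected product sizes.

The forward primer ATTTTTGTC matches the top strand at positions 8–16, 99–107.
The reverse primer's reverse complement is GATTTAGTCC, matching at positions 168–177.
Each forward site pairs with the reverse site to give a product ending at position 177: sizes 170, 79 bp.

170 bp, 79 bp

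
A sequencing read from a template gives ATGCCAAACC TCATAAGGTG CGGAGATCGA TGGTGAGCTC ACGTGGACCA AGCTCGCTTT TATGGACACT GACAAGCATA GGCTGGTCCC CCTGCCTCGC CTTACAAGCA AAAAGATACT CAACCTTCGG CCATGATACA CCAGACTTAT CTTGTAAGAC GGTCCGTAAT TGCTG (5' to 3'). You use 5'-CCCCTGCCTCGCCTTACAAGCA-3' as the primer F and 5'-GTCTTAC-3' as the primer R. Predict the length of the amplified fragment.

Scanning the template, CCCCTGCCTCGCCTTACAAGCA occurs at positions 89–110; this primer anneals to the bottom strand there with its 3' end pointing downstream.
The reverse primer's reverse complement is GTAAGAC, which matches the template at positions 154–160.
Product length = (reverse-primer end) − (forward-primer start) + 1 = 160 − 89 + 1 = 72 bp.

72 bp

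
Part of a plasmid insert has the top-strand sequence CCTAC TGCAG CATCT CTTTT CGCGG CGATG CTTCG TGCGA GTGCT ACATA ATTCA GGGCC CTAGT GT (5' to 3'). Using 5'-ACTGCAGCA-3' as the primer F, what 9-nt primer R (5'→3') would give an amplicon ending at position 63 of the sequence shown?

The forward primer binds at positions 4–12; the product's 3' end on the top strand is position 63.
The reverse primer anneals to the top strand over positions 55–63, i.e. to AGGGCCCTA.
Its sequence written 5'→3' is the reverse complement: TAGGGCCCT.

5'-TAGGGCCCT-3'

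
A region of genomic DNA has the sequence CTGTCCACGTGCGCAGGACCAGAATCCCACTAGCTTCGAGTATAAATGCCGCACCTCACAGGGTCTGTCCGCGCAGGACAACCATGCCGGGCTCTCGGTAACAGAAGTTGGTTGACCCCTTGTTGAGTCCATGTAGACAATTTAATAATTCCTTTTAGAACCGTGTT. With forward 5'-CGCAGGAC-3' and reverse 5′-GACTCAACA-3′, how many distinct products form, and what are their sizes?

The forward primer CGCAGGAC matches the top strand at positions 12–19, 72–79.
The reverse primer's reverse complement is TGTTGAGTC, matching at positions 121–129.
Each forward site pairs with the reverse site to give a product ending at position 129: sizes 118, 58 bp.

Two products: 118 bp, 58 bp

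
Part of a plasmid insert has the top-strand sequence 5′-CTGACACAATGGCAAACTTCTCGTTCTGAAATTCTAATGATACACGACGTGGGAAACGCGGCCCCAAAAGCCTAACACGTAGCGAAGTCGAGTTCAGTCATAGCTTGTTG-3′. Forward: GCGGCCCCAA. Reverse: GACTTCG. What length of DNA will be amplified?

32 bp

Scanning the template, GCGGCCCCAA occurs at positions 58–67; this primer anneals to the bottom strand there with its 3' end pointing downstream.
The reverse primer's reverse complement is CGAAGTC, which matches the template at positions 83–89.
Amplicon spans positions 58–89: 32 bp.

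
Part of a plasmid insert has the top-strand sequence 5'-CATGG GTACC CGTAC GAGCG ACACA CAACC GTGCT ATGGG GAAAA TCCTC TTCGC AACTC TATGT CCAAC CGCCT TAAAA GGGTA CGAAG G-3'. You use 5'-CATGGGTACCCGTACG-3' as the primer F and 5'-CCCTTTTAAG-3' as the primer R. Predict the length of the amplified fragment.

The forward primer matches the template at positions 1–16.
Reverse complement of the reverse primer: CTTAAAAGGG. This occurs on the top strand at positions 74–83.
The product runs from position 1 to position 83, so its length is 83 − 1 + 1 = 83 bp.

83 bp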